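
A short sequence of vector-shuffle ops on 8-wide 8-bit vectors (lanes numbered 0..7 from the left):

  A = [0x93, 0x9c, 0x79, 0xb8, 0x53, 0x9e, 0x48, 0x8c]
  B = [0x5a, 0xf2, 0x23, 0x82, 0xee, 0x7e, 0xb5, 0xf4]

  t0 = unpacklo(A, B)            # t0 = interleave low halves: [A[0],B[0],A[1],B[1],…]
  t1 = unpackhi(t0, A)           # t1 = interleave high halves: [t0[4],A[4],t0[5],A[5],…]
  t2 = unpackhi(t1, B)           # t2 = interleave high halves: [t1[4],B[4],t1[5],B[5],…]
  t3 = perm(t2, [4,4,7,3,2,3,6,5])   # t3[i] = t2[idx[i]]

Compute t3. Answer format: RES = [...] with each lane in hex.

RES = [ 0x82  0x82  0xf4  0x7e  0x48  0x7e  0x8c  0xb5 ]

t0 = [0x93, 0x5a, 0x9c, 0xf2, 0x79, 0x23, 0xb8, 0x82]
t1 = [0x79, 0x53, 0x23, 0x9e, 0xb8, 0x48, 0x82, 0x8c]
t2 = [0xb8, 0xee, 0x48, 0x7e, 0x82, 0xb5, 0x8c, 0xf4]
t3 = [0x82, 0x82, 0xf4, 0x7e, 0x48, 0x7e, 0x8c, 0xb5]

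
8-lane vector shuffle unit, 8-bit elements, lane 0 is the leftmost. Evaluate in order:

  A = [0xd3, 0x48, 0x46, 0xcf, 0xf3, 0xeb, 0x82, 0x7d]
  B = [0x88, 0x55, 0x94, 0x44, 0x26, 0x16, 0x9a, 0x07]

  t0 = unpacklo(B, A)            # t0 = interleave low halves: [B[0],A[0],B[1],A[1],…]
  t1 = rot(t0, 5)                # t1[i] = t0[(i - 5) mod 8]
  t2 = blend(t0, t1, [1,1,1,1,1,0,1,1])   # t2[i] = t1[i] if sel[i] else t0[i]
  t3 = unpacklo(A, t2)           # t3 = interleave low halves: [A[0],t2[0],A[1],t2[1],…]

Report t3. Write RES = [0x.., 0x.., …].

RES = [ 0xd3  0x48  0x48  0x94  0x46  0x46  0xcf  0x44 ]

t0 = [0x88, 0xd3, 0x55, 0x48, 0x94, 0x46, 0x44, 0xcf]
t1 = [0x48, 0x94, 0x46, 0x44, 0xcf, 0x88, 0xd3, 0x55]
t2 = [0x48, 0x94, 0x46, 0x44, 0xcf, 0x46, 0xd3, 0x55]
t3 = [0xd3, 0x48, 0x48, 0x94, 0x46, 0x46, 0xcf, 0x44]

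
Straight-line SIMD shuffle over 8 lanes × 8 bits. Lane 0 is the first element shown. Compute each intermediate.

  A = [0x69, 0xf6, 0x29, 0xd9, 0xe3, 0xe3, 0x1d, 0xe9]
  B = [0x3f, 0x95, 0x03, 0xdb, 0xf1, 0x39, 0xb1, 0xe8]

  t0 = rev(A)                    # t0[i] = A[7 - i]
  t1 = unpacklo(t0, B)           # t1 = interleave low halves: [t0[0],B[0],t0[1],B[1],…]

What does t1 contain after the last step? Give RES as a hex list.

RES = [ 0xe9  0x3f  0x1d  0x95  0xe3  0x03  0xe3  0xdb ]

→ t0 |e9|1d|e3|e3|d9|29|f6|69|
→ t1 |e9|3f|1d|95|e3|03|e3|db|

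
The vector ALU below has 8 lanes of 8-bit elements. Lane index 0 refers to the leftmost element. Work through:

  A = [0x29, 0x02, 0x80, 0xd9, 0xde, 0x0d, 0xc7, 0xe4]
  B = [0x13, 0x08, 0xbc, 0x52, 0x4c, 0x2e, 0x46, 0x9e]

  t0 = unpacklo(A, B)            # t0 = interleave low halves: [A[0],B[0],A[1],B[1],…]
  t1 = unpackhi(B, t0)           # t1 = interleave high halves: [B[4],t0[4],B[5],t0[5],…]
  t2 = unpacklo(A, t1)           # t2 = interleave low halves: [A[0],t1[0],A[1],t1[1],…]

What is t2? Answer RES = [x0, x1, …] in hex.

RES = [ 0x29  0x4c  0x02  0x80  0x80  0x2e  0xd9  0xbc ]

t0 = [0x29, 0x13, 0x02, 0x08, 0x80, 0xbc, 0xd9, 0x52]
t1 = [0x4c, 0x80, 0x2e, 0xbc, 0x46, 0xd9, 0x9e, 0x52]
t2 = [0x29, 0x4c, 0x02, 0x80, 0x80, 0x2e, 0xd9, 0xbc]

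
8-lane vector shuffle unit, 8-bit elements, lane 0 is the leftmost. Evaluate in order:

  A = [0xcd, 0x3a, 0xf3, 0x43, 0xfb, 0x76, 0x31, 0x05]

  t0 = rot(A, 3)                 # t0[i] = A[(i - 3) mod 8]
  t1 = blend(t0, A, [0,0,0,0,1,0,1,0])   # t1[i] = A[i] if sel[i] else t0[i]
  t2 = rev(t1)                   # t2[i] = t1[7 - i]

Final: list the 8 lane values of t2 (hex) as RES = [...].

t0 = [0x76, 0x31, 0x05, 0xcd, 0x3a, 0xf3, 0x43, 0xfb]
t1 = [0x76, 0x31, 0x05, 0xcd, 0xfb, 0xf3, 0x31, 0xfb]
t2 = [0xfb, 0x31, 0xf3, 0xfb, 0xcd, 0x05, 0x31, 0x76]

RES = [ 0xfb  0x31  0xf3  0xfb  0xcd  0x05  0x31  0x76 ]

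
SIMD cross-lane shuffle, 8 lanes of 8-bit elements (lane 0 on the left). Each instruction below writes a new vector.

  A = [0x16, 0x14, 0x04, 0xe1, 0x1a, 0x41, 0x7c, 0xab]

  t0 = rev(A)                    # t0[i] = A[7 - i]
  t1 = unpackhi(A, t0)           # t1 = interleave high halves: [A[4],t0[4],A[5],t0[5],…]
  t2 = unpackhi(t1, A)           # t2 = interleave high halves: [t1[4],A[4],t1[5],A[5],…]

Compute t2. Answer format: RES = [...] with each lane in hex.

RES = [ 0x7c  0x1a  0x14  0x41  0xab  0x7c  0x16  0xab ]

t0 = [0xab, 0x7c, 0x41, 0x1a, 0xe1, 0x04, 0x14, 0x16]
t1 = [0x1a, 0xe1, 0x41, 0x04, 0x7c, 0x14, 0xab, 0x16]
t2 = [0x7c, 0x1a, 0x14, 0x41, 0xab, 0x7c, 0x16, 0xab]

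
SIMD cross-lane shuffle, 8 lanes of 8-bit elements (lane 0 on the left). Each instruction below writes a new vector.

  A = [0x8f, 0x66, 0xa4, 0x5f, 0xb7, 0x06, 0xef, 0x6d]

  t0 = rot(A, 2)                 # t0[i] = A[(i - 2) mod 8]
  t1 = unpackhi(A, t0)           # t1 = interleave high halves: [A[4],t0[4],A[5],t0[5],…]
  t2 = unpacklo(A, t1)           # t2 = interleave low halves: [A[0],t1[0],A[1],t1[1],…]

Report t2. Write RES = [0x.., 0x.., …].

  t0: ef 6d 8f 66 a4 5f b7 06
  t1: b7 a4 06 5f ef b7 6d 06
  t2: 8f b7 66 a4 a4 06 5f 5f

RES = [0x8f, 0xb7, 0x66, 0xa4, 0xa4, 0x06, 0x5f, 0x5f]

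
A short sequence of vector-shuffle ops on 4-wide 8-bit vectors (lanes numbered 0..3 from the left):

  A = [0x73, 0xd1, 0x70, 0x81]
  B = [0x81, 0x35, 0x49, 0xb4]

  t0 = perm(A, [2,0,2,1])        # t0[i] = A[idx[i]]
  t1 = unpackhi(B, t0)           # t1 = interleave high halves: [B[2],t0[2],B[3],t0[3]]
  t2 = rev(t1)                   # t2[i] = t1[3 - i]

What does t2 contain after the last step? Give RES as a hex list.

RES = [0xd1, 0xb4, 0x70, 0x49]

→ t0 |70|73|70|d1|
→ t1 |49|70|b4|d1|
→ t2 |d1|b4|70|49|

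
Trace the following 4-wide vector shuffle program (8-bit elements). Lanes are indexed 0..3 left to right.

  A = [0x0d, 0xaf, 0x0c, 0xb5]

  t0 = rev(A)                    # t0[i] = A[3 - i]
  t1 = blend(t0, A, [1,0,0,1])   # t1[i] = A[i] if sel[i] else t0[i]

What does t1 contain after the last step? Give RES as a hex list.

RES = [ 0x0d  0x0c  0xaf  0xb5 ]

t0 = [0xb5, 0x0c, 0xaf, 0x0d]
t1 = [0x0d, 0x0c, 0xaf, 0xb5]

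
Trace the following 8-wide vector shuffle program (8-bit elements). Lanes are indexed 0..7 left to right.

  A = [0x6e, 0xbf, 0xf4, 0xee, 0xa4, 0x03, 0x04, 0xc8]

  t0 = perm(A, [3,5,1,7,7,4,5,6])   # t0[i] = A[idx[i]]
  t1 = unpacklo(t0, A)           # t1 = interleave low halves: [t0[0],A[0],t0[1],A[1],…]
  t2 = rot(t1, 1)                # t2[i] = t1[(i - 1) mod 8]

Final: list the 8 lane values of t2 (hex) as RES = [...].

RES = [0xee, 0xee, 0x6e, 0x03, 0xbf, 0xbf, 0xf4, 0xc8]

  t0: ee 03 bf c8 c8 a4 03 04
  t1: ee 6e 03 bf bf f4 c8 ee
  t2: ee ee 6e 03 bf bf f4 c8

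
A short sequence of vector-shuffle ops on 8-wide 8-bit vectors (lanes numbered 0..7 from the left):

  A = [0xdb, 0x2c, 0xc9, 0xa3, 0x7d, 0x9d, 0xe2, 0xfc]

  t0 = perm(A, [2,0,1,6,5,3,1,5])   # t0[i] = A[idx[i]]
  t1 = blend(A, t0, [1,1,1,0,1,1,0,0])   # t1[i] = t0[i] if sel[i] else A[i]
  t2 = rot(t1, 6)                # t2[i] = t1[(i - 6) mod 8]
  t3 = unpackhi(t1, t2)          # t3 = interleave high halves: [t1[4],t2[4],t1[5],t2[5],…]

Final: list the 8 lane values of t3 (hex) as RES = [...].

  t0: c9 db 2c e2 9d a3 2c 9d
  t1: c9 db 2c a3 9d a3 e2 fc
  t2: 2c a3 9d a3 e2 fc c9 db
  t3: 9d e2 a3 fc e2 c9 fc db

RES = [ 0x9d  0xe2  0xa3  0xfc  0xe2  0xc9  0xfc  0xdb ]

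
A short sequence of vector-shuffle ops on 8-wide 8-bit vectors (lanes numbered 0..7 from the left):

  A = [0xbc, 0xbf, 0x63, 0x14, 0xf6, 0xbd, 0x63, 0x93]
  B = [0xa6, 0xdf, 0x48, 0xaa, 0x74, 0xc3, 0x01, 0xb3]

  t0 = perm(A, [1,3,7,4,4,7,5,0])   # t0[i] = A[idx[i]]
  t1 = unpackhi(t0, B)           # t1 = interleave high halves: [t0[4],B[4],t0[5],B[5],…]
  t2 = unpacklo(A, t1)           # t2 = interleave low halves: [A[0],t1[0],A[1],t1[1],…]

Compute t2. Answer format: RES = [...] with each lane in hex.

RES = [0xbc, 0xf6, 0xbf, 0x74, 0x63, 0x93, 0x14, 0xc3]

  t0: bf 14 93 f6 f6 93 bd bc
  t1: f6 74 93 c3 bd 01 bc b3
  t2: bc f6 bf 74 63 93 14 c3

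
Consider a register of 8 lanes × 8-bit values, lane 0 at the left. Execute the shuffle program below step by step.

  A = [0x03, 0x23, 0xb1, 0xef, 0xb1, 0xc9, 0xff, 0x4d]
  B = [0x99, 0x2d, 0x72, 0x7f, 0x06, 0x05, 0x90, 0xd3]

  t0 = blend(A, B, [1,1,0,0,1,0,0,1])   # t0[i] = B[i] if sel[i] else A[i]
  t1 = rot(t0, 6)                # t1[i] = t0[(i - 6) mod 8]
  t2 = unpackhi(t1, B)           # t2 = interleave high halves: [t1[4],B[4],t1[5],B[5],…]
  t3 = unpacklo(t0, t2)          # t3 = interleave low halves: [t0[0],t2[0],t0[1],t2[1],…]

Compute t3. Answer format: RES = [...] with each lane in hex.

  t0: 99 2d b1 ef 06 c9 ff d3
  t1: b1 ef 06 c9 ff d3 99 2d
  t2: ff 06 d3 05 99 90 2d d3
  t3: 99 ff 2d 06 b1 d3 ef 05

RES = [0x99, 0xff, 0x2d, 0x06, 0xb1, 0xd3, 0xef, 0x05]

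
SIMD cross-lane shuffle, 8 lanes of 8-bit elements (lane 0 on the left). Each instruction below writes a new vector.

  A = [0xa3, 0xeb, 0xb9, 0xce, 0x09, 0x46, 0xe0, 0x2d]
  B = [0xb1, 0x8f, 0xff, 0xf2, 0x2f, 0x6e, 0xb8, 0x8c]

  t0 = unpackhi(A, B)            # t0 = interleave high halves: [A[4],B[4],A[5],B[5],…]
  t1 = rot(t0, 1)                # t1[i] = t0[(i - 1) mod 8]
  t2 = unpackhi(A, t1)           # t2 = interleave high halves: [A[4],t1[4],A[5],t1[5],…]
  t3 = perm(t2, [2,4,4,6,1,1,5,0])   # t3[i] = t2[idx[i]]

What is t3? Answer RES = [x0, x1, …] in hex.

  t0: 09 2f 46 6e e0 b8 2d 8c
  t1: 8c 09 2f 46 6e e0 b8 2d
  t2: 09 6e 46 e0 e0 b8 2d 2d
  t3: 46 e0 e0 2d 6e 6e b8 09

RES = [ 0x46  0xe0  0xe0  0x2d  0x6e  0x6e  0xb8  0x09 ]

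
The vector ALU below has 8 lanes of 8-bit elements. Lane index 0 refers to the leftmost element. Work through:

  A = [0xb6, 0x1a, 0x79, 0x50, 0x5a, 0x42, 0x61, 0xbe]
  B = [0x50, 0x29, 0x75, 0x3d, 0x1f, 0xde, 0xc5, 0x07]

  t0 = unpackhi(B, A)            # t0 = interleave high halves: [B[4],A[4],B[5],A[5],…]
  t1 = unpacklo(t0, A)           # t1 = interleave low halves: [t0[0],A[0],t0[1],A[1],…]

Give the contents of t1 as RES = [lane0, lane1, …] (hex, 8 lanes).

t0 = [0x1f, 0x5a, 0xde, 0x42, 0xc5, 0x61, 0x07, 0xbe]
t1 = [0x1f, 0xb6, 0x5a, 0x1a, 0xde, 0x79, 0x42, 0x50]

RES = [0x1f, 0xb6, 0x5a, 0x1a, 0xde, 0x79, 0x42, 0x50]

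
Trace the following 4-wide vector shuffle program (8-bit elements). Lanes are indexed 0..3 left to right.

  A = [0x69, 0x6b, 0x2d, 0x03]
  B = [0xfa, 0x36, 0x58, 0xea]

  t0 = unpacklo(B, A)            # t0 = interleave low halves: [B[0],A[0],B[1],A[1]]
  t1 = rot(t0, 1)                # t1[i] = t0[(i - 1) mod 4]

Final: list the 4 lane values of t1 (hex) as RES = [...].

→ t0 |fa|69|36|6b|
→ t1 |6b|fa|69|36|

RES = [ 0x6b  0xfa  0x69  0x36 ]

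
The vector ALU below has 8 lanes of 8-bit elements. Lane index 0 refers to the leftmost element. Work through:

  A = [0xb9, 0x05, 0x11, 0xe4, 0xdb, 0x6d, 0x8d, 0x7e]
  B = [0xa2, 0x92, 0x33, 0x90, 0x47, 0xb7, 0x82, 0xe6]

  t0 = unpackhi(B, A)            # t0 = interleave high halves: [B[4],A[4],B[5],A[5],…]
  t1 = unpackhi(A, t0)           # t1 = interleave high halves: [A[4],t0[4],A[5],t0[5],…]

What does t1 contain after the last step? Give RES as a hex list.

t0 = [0x47, 0xdb, 0xb7, 0x6d, 0x82, 0x8d, 0xe6, 0x7e]
t1 = [0xdb, 0x82, 0x6d, 0x8d, 0x8d, 0xe6, 0x7e, 0x7e]

RES = [ 0xdb  0x82  0x6d  0x8d  0x8d  0xe6  0x7e  0x7e ]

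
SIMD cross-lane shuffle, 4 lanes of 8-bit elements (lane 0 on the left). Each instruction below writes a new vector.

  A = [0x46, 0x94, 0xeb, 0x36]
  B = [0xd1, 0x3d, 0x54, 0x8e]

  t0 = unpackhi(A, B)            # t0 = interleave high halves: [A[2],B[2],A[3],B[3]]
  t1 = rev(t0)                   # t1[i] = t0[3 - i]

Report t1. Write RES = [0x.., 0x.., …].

RES = [0x8e, 0x36, 0x54, 0xeb]

t0 = [0xeb, 0x54, 0x36, 0x8e]
t1 = [0x8e, 0x36, 0x54, 0xeb]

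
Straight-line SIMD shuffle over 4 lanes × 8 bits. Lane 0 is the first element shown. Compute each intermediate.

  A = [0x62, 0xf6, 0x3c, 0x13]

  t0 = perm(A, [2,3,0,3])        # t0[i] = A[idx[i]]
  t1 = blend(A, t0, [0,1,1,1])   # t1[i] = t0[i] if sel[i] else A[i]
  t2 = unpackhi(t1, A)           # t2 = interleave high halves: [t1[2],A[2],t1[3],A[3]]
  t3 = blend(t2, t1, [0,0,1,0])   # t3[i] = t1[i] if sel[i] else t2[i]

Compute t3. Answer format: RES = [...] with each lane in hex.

RES = [0x62, 0x3c, 0x62, 0x13]

→ t0 |3c|13|62|13|
→ t1 |62|13|62|13|
→ t2 |62|3c|13|13|
→ t3 |62|3c|62|13|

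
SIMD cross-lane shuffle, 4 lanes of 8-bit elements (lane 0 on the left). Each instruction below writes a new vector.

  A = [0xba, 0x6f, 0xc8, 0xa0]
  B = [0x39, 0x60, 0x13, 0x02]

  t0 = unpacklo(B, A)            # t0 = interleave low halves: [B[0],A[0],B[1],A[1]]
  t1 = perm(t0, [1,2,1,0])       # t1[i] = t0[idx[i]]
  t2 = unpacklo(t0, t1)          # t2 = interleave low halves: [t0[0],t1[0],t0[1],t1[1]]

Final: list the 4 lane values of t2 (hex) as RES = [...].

RES = [0x39, 0xba, 0xba, 0x60]

  t0: 39 ba 60 6f
  t1: ba 60 ba 39
  t2: 39 ba ba 60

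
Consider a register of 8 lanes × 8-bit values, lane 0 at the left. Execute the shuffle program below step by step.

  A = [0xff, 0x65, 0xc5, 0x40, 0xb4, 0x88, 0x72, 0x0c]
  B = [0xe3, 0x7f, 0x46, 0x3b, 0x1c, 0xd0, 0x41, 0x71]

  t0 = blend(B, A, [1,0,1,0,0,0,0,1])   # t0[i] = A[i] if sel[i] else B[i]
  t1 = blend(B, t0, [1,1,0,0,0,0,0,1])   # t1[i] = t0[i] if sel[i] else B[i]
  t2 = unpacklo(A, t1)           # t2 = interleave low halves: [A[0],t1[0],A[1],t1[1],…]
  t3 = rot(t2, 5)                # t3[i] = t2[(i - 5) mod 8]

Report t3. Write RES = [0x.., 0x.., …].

RES = [ 0x7f  0xc5  0x46  0x40  0x3b  0xff  0xff  0x65 ]

→ t0 |ff|7f|c5|3b|1c|d0|41|0c|
→ t1 |ff|7f|46|3b|1c|d0|41|0c|
→ t2 |ff|ff|65|7f|c5|46|40|3b|
→ t3 |7f|c5|46|40|3b|ff|ff|65|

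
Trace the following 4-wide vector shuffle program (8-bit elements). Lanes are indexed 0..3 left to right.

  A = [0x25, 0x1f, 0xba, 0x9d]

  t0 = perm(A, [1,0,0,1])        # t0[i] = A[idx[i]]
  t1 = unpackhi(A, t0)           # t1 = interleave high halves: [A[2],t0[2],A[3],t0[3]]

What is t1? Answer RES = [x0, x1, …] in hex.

RES = [0xba, 0x25, 0x9d, 0x1f]

t0 = [0x1f, 0x25, 0x25, 0x1f]
t1 = [0xba, 0x25, 0x9d, 0x1f]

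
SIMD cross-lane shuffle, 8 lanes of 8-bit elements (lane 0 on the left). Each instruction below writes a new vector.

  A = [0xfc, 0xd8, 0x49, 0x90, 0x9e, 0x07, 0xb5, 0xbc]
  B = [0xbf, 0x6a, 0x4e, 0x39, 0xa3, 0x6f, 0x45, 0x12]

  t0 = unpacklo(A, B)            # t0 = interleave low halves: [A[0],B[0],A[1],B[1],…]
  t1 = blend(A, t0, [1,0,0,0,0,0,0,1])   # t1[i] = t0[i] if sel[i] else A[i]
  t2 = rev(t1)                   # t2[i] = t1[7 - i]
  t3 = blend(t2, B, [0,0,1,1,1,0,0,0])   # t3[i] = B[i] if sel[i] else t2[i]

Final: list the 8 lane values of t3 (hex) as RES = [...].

RES = [ 0x39  0xb5  0x4e  0x39  0xa3  0x49  0xd8  0xfc ]

  t0: fc bf d8 6a 49 4e 90 39
  t1: fc d8 49 90 9e 07 b5 39
  t2: 39 b5 07 9e 90 49 d8 fc
  t3: 39 b5 4e 39 a3 49 d8 fc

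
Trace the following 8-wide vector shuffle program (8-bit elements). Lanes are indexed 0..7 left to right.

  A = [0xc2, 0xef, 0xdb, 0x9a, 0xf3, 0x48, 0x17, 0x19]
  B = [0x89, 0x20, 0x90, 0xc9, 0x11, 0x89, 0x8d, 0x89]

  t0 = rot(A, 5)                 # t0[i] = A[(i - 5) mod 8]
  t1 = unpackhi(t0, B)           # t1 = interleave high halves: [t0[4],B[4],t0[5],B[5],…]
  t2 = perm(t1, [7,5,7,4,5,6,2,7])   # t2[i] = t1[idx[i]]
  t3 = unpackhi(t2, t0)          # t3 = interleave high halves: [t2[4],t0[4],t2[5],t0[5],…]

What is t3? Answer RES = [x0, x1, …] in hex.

RES = [0x8d, 0x19, 0xdb, 0xc2, 0xc2, 0xef, 0x89, 0xdb]

  t0: 9a f3 48 17 19 c2 ef db
  t1: 19 11 c2 89 ef 8d db 89
  t2: 89 8d 89 ef 8d db c2 89
  t3: 8d 19 db c2 c2 ef 89 db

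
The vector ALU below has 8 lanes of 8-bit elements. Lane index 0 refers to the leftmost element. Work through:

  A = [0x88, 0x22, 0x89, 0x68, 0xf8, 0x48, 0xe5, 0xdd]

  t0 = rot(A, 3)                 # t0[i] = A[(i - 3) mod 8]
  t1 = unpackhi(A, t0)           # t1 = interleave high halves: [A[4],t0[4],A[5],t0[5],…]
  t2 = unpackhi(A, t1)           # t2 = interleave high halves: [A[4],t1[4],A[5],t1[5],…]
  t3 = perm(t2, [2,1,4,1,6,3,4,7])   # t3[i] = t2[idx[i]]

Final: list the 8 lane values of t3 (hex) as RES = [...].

RES = [ 0x48  0xe5  0xe5  0xe5  0xdd  0x68  0xe5  0xf8 ]

t0 = [0x48, 0xe5, 0xdd, 0x88, 0x22, 0x89, 0x68, 0xf8]
t1 = [0xf8, 0x22, 0x48, 0x89, 0xe5, 0x68, 0xdd, 0xf8]
t2 = [0xf8, 0xe5, 0x48, 0x68, 0xe5, 0xdd, 0xdd, 0xf8]
t3 = [0x48, 0xe5, 0xe5, 0xe5, 0xdd, 0x68, 0xe5, 0xf8]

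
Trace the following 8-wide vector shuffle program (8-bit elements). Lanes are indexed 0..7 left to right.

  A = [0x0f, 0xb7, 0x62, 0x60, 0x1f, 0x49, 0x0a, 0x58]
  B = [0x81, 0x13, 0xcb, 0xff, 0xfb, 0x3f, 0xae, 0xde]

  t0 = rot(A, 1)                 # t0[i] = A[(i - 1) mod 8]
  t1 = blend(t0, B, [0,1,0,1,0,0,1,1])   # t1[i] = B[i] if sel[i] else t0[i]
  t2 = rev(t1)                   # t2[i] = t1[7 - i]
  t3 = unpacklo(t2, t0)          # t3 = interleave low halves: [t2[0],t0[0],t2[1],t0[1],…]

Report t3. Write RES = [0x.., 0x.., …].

RES = [ 0xde  0x58  0xae  0x0f  0x1f  0xb7  0x60  0x62 ]

t0 = [0x58, 0x0f, 0xb7, 0x62, 0x60, 0x1f, 0x49, 0x0a]
t1 = [0x58, 0x13, 0xb7, 0xff, 0x60, 0x1f, 0xae, 0xde]
t2 = [0xde, 0xae, 0x1f, 0x60, 0xff, 0xb7, 0x13, 0x58]
t3 = [0xde, 0x58, 0xae, 0x0f, 0x1f, 0xb7, 0x60, 0x62]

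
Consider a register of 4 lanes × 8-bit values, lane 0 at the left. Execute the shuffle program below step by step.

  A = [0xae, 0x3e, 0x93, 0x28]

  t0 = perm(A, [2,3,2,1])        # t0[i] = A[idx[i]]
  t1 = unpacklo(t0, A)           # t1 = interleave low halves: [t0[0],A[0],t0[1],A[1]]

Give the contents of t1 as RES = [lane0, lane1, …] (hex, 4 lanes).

  t0: 93 28 93 3e
  t1: 93 ae 28 3e

RES = [ 0x93  0xae  0x28  0x3e ]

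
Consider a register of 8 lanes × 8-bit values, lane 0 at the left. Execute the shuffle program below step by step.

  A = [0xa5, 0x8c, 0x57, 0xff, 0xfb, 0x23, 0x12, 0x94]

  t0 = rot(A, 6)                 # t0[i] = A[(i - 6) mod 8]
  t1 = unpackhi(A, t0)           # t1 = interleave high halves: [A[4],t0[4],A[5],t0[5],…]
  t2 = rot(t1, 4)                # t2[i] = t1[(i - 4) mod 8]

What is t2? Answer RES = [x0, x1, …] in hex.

RES = [0x12, 0xa5, 0x94, 0x8c, 0xfb, 0x12, 0x23, 0x94]

→ t0 |57|ff|fb|23|12|94|a5|8c|
→ t1 |fb|12|23|94|12|a5|94|8c|
→ t2 |12|a5|94|8c|fb|12|23|94|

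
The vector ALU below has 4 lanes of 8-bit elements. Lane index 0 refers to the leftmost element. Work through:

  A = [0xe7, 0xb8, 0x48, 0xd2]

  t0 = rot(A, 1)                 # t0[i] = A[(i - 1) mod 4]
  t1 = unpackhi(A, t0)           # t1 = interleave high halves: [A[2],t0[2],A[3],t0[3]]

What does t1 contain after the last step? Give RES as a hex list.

RES = [ 0x48  0xb8  0xd2  0x48 ]

  t0: d2 e7 b8 48
  t1: 48 b8 d2 48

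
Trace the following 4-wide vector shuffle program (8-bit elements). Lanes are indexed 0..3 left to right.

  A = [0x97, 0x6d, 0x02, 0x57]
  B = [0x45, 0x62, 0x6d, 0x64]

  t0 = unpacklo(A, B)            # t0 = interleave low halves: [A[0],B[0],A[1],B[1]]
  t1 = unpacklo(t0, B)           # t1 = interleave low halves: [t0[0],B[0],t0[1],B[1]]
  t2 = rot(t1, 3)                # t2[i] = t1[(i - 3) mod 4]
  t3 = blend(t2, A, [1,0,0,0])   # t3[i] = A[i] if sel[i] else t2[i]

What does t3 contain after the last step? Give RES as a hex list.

  t0: 97 45 6d 62
  t1: 97 45 45 62
  t2: 45 45 62 97
  t3: 97 45 62 97

RES = [0x97, 0x45, 0x62, 0x97]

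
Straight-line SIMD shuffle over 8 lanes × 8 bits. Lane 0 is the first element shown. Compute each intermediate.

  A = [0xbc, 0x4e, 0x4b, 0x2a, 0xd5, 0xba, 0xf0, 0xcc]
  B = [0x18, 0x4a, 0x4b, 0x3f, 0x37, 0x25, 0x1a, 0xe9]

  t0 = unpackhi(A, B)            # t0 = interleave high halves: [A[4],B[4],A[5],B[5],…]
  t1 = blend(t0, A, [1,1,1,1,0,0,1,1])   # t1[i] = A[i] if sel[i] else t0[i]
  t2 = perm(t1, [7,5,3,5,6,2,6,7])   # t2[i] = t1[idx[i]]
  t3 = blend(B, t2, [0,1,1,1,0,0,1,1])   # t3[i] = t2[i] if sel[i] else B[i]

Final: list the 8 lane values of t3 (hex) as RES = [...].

→ t0 |d5|37|ba|25|f0|1a|cc|e9|
→ t1 |bc|4e|4b|2a|f0|1a|f0|cc|
→ t2 |cc|1a|2a|1a|f0|4b|f0|cc|
→ t3 |18|1a|2a|1a|37|25|f0|cc|

RES = [ 0x18  0x1a  0x2a  0x1a  0x37  0x25  0xf0  0xcc ]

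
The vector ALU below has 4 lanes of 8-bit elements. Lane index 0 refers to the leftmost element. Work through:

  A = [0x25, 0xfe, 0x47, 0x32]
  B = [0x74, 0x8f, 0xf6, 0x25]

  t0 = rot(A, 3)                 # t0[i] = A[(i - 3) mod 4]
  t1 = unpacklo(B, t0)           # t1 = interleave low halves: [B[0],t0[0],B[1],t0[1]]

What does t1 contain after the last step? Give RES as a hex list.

RES = [ 0x74  0xfe  0x8f  0x47 ]

→ t0 |fe|47|32|25|
→ t1 |74|fe|8f|47|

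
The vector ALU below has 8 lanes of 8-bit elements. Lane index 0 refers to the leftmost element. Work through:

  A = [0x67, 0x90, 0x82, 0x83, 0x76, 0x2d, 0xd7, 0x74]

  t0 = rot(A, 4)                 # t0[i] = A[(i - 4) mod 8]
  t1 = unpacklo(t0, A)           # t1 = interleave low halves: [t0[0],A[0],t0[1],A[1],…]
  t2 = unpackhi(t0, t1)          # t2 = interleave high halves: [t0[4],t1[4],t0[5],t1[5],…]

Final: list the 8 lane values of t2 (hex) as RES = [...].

t0 = [0x76, 0x2d, 0xd7, 0x74, 0x67, 0x90, 0x82, 0x83]
t1 = [0x76, 0x67, 0x2d, 0x90, 0xd7, 0x82, 0x74, 0x83]
t2 = [0x67, 0xd7, 0x90, 0x82, 0x82, 0x74, 0x83, 0x83]

RES = [ 0x67  0xd7  0x90  0x82  0x82  0x74  0x83  0x83 ]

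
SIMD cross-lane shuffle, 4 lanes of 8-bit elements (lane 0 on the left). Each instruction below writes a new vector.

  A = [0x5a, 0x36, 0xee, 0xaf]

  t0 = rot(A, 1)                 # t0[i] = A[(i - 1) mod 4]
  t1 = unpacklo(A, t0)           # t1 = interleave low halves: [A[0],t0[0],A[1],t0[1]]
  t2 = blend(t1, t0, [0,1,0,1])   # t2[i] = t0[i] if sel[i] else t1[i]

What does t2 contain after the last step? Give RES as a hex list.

  t0: af 5a 36 ee
  t1: 5a af 36 5a
  t2: 5a 5a 36 ee

RES = [ 0x5a  0x5a  0x36  0xee ]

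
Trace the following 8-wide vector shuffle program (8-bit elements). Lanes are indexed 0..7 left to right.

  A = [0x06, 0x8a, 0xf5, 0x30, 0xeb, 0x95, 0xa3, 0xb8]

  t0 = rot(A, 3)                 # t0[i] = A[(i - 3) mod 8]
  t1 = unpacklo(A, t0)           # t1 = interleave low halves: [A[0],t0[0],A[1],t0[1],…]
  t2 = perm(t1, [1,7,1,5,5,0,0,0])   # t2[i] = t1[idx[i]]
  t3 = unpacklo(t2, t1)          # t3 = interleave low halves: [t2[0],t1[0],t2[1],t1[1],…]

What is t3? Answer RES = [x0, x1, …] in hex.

  t0: 95 a3 b8 06 8a f5 30 eb
  t1: 06 95 8a a3 f5 b8 30 06
  t2: 95 06 95 b8 b8 06 06 06
  t3: 95 06 06 95 95 8a b8 a3

RES = [ 0x95  0x06  0x06  0x95  0x95  0x8a  0xb8  0xa3 ]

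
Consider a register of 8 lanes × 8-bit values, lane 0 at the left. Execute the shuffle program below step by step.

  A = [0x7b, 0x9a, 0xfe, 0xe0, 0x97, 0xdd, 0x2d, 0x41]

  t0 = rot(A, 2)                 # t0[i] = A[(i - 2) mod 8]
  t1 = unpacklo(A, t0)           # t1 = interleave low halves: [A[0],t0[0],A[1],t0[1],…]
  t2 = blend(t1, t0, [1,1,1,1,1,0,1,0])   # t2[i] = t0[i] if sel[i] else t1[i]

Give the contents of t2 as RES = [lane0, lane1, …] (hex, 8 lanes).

  t0: 2d 41 7b 9a fe e0 97 dd
  t1: 7b 2d 9a 41 fe 7b e0 9a
  t2: 2d 41 7b 9a fe 7b 97 9a

RES = [0x2d, 0x41, 0x7b, 0x9a, 0xfe, 0x7b, 0x97, 0x9a]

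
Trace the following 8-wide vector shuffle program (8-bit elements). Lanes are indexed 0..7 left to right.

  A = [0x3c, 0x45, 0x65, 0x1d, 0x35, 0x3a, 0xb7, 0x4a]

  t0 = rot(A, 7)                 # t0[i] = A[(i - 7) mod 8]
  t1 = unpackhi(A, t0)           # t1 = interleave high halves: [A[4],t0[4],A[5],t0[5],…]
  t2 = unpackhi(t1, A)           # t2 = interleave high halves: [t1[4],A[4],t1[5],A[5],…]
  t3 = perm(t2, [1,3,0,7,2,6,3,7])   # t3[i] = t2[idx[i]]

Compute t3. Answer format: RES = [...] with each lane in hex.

  t0: 45 65 1d 35 3a b7 4a 3c
  t1: 35 3a 3a b7 b7 4a 4a 3c
  t2: b7 35 4a 3a 4a b7 3c 4a
  t3: 35 3a b7 4a 4a 3c 3a 4a

RES = [ 0x35  0x3a  0xb7  0x4a  0x4a  0x3c  0x3a  0x4a ]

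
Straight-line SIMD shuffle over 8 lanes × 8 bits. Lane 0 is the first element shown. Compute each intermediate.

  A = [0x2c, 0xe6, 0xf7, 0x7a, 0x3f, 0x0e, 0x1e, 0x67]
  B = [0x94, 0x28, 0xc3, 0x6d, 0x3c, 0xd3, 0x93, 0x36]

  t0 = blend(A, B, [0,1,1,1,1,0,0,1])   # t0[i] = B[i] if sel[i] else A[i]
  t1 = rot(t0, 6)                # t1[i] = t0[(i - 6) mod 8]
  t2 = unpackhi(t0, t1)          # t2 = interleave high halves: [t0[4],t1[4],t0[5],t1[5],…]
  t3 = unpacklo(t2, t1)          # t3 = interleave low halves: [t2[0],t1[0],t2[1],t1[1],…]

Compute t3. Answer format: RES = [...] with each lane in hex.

RES = [0x3c, 0xc3, 0x1e, 0x6d, 0x0e, 0x3c, 0x36, 0x0e]

→ t0 |2c|28|c3|6d|3c|0e|1e|36|
→ t1 |c3|6d|3c|0e|1e|36|2c|28|
→ t2 |3c|1e|0e|36|1e|2c|36|28|
→ t3 |3c|c3|1e|6d|0e|3c|36|0e|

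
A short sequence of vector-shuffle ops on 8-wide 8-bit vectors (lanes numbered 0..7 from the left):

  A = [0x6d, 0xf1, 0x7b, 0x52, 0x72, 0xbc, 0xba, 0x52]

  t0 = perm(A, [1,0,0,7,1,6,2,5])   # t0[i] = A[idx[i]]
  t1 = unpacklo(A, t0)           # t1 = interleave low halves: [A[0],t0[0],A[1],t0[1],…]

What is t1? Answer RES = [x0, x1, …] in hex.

RES = [ 0x6d  0xf1  0xf1  0x6d  0x7b  0x6d  0x52  0x52 ]

→ t0 |f1|6d|6d|52|f1|ba|7b|bc|
→ t1 |6d|f1|f1|6d|7b|6d|52|52|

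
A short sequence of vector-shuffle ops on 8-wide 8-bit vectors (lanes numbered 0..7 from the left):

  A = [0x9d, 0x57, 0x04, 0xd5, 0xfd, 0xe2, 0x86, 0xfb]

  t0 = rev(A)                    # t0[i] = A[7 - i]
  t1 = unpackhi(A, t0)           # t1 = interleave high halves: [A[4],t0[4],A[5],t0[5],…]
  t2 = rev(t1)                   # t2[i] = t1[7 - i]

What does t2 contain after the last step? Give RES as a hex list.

RES = [ 0x9d  0xfb  0x57  0x86  0x04  0xe2  0xd5  0xfd ]

→ t0 |fb|86|e2|fd|d5|04|57|9d|
→ t1 |fd|d5|e2|04|86|57|fb|9d|
→ t2 |9d|fb|57|86|04|e2|d5|fd|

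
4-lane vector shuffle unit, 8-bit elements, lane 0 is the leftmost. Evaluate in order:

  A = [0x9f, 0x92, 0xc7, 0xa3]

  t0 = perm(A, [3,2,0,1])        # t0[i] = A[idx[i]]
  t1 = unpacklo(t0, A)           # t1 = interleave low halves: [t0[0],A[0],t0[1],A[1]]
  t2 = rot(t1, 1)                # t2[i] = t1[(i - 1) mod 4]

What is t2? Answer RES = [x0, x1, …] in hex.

RES = [0x92, 0xa3, 0x9f, 0xc7]

→ t0 |a3|c7|9f|92|
→ t1 |a3|9f|c7|92|
→ t2 |92|a3|9f|c7|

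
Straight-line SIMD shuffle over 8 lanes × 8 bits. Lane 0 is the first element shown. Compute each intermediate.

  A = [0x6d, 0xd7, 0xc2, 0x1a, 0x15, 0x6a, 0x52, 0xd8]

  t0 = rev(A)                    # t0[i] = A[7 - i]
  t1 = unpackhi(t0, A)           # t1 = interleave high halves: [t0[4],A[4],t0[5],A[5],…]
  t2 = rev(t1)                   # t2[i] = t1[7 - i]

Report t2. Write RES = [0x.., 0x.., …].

RES = [0xd8, 0x6d, 0x52, 0xd7, 0x6a, 0xc2, 0x15, 0x1a]

  t0: d8 52 6a 15 1a c2 d7 6d
  t1: 1a 15 c2 6a d7 52 6d d8
  t2: d8 6d 52 d7 6a c2 15 1a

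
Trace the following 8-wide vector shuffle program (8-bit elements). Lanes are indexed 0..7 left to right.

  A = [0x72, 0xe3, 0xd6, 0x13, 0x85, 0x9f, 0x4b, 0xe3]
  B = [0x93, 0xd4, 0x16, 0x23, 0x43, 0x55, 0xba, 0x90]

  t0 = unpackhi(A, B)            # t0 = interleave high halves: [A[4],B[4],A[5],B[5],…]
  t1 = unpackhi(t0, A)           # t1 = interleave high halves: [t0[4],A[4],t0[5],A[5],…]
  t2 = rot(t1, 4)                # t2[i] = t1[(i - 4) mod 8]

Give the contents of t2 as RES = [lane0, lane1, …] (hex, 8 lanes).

RES = [ 0xe3  0x4b  0x90  0xe3  0x4b  0x85  0xba  0x9f ]

t0 = [0x85, 0x43, 0x9f, 0x55, 0x4b, 0xba, 0xe3, 0x90]
t1 = [0x4b, 0x85, 0xba, 0x9f, 0xe3, 0x4b, 0x90, 0xe3]
t2 = [0xe3, 0x4b, 0x90, 0xe3, 0x4b, 0x85, 0xba, 0x9f]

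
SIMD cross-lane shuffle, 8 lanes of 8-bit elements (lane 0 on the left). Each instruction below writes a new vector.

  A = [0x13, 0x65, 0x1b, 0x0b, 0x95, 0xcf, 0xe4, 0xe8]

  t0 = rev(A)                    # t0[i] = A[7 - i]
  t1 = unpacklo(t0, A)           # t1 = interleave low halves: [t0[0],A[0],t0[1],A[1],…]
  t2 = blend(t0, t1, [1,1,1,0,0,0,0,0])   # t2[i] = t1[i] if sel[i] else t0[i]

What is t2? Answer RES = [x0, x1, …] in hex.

RES = [0xe8, 0x13, 0xe4, 0x95, 0x0b, 0x1b, 0x65, 0x13]

t0 = [0xe8, 0xe4, 0xcf, 0x95, 0x0b, 0x1b, 0x65, 0x13]
t1 = [0xe8, 0x13, 0xe4, 0x65, 0xcf, 0x1b, 0x95, 0x0b]
t2 = [0xe8, 0x13, 0xe4, 0x95, 0x0b, 0x1b, 0x65, 0x13]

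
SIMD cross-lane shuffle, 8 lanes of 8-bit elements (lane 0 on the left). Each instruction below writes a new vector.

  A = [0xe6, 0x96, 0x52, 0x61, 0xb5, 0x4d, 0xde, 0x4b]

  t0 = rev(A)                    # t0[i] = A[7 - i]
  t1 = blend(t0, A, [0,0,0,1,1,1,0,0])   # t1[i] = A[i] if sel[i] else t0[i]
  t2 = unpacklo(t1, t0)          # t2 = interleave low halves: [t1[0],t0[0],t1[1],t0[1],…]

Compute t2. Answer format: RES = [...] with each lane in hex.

RES = [0x4b, 0x4b, 0xde, 0xde, 0x4d, 0x4d, 0x61, 0xb5]

→ t0 |4b|de|4d|b5|61|52|96|e6|
→ t1 |4b|de|4d|61|b5|4d|96|e6|
→ t2 |4b|4b|de|de|4d|4d|61|b5|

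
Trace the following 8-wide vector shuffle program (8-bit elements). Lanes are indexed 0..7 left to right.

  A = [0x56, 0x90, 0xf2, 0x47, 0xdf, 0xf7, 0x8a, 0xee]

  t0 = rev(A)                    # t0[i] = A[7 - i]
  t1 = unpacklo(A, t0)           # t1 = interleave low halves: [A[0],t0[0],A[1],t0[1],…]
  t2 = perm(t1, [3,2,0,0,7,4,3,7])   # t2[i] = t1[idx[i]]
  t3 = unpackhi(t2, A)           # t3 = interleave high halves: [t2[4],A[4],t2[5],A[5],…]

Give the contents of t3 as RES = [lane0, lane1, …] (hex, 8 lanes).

RES = [0xdf, 0xdf, 0xf2, 0xf7, 0x8a, 0x8a, 0xdf, 0xee]

t0 = [0xee, 0x8a, 0xf7, 0xdf, 0x47, 0xf2, 0x90, 0x56]
t1 = [0x56, 0xee, 0x90, 0x8a, 0xf2, 0xf7, 0x47, 0xdf]
t2 = [0x8a, 0x90, 0x56, 0x56, 0xdf, 0xf2, 0x8a, 0xdf]
t3 = [0xdf, 0xdf, 0xf2, 0xf7, 0x8a, 0x8a, 0xdf, 0xee]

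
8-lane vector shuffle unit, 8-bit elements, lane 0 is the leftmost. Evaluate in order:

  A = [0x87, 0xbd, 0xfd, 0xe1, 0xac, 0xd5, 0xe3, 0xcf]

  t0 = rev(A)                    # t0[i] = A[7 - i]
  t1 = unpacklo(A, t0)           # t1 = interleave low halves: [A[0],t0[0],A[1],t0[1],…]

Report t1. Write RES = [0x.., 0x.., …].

RES = [ 0x87  0xcf  0xbd  0xe3  0xfd  0xd5  0xe1  0xac ]

t0 = [0xcf, 0xe3, 0xd5, 0xac, 0xe1, 0xfd, 0xbd, 0x87]
t1 = [0x87, 0xcf, 0xbd, 0xe3, 0xfd, 0xd5, 0xe1, 0xac]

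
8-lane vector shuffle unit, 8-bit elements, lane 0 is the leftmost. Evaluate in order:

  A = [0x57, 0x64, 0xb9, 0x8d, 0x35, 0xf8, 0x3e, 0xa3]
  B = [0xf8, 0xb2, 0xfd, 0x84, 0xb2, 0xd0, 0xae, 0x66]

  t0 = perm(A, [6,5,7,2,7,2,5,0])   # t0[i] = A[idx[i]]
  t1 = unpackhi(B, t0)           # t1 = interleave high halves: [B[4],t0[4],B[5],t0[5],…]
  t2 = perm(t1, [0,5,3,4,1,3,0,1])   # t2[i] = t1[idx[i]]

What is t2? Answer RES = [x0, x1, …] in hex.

RES = [0xb2, 0xf8, 0xb9, 0xae, 0xa3, 0xb9, 0xb2, 0xa3]

t0 = [0x3e, 0xf8, 0xa3, 0xb9, 0xa3, 0xb9, 0xf8, 0x57]
t1 = [0xb2, 0xa3, 0xd0, 0xb9, 0xae, 0xf8, 0x66, 0x57]
t2 = [0xb2, 0xf8, 0xb9, 0xae, 0xa3, 0xb9, 0xb2, 0xa3]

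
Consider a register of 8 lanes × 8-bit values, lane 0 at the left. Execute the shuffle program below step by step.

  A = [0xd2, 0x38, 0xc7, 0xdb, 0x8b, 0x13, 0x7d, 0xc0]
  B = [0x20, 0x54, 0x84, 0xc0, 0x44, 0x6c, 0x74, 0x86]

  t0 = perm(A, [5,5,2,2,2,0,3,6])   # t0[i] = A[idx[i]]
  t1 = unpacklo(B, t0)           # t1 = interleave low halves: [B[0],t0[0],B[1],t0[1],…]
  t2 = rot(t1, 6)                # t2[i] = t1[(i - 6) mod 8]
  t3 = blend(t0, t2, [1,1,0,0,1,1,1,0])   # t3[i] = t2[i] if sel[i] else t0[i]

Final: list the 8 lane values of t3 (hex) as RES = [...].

RES = [0x54, 0x13, 0xc7, 0xc7, 0xc0, 0xc7, 0x20, 0x7d]

t0 = [0x13, 0x13, 0xc7, 0xc7, 0xc7, 0xd2, 0xdb, 0x7d]
t1 = [0x20, 0x13, 0x54, 0x13, 0x84, 0xc7, 0xc0, 0xc7]
t2 = [0x54, 0x13, 0x84, 0xc7, 0xc0, 0xc7, 0x20, 0x13]
t3 = [0x54, 0x13, 0xc7, 0xc7, 0xc0, 0xc7, 0x20, 0x7d]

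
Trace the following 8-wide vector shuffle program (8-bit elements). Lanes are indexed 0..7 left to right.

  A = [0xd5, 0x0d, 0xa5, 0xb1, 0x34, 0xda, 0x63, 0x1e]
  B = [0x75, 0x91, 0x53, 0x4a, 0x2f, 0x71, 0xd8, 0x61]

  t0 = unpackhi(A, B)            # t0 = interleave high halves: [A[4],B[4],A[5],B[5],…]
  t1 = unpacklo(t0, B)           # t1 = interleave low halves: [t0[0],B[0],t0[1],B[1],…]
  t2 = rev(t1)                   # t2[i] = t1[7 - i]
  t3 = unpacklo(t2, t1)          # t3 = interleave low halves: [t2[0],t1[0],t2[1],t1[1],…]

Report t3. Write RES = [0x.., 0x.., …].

RES = [0x4a, 0x34, 0x71, 0x75, 0x53, 0x2f, 0xda, 0x91]

  t0: 34 2f da 71 63 d8 1e 61
  t1: 34 75 2f 91 da 53 71 4a
  t2: 4a 71 53 da 91 2f 75 34
  t3: 4a 34 71 75 53 2f da 91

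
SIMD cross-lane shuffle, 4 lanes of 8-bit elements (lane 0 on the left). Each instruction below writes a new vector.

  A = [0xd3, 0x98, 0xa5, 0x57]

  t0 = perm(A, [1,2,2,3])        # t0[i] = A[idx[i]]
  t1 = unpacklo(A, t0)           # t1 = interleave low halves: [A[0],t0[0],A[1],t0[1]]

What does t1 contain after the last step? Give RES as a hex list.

  t0: 98 a5 a5 57
  t1: d3 98 98 a5

RES = [0xd3, 0x98, 0x98, 0xa5]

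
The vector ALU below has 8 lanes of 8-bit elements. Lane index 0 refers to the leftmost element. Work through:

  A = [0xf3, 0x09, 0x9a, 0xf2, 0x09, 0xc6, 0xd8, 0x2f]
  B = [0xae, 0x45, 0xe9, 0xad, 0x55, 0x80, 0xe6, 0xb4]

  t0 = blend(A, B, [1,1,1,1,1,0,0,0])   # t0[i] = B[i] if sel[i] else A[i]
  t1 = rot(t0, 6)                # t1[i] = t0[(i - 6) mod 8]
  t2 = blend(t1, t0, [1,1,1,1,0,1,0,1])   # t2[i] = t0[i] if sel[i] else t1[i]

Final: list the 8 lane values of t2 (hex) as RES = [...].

→ t0 |ae|45|e9|ad|55|c6|d8|2f|
→ t1 |e9|ad|55|c6|d8|2f|ae|45|
→ t2 |ae|45|e9|ad|d8|c6|ae|2f|

RES = [0xae, 0x45, 0xe9, 0xad, 0xd8, 0xc6, 0xae, 0x2f]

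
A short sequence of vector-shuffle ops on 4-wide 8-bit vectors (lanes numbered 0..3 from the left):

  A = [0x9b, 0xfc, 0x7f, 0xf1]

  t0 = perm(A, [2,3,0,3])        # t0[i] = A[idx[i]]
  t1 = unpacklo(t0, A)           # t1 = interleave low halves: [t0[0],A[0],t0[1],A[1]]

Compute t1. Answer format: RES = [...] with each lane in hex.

RES = [0x7f, 0x9b, 0xf1, 0xfc]

t0 = [0x7f, 0xf1, 0x9b, 0xf1]
t1 = [0x7f, 0x9b, 0xf1, 0xfc]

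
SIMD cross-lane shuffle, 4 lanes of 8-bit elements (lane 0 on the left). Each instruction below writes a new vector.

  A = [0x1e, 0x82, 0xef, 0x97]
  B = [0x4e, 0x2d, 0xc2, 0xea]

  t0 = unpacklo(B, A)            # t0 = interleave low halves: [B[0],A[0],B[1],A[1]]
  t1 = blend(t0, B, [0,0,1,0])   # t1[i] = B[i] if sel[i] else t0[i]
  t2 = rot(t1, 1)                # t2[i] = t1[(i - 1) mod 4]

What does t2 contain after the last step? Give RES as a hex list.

RES = [ 0x82  0x4e  0x1e  0xc2 ]

→ t0 |4e|1e|2d|82|
→ t1 |4e|1e|c2|82|
→ t2 |82|4e|1e|c2|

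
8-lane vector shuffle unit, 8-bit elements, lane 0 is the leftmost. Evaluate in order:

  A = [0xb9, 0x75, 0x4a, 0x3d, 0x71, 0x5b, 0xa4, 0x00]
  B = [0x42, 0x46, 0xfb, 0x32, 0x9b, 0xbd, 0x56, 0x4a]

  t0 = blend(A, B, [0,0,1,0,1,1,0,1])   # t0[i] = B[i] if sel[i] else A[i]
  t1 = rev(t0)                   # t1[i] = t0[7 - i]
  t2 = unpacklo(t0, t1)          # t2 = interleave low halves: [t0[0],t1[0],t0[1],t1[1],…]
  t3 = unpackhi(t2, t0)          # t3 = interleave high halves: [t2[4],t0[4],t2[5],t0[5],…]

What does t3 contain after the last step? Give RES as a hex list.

RES = [0xfb, 0x9b, 0xbd, 0xbd, 0x3d, 0xa4, 0x9b, 0x4a]

→ t0 |b9|75|fb|3d|9b|bd|a4|4a|
→ t1 |4a|a4|bd|9b|3d|fb|75|b9|
→ t2 |b9|4a|75|a4|fb|bd|3d|9b|
→ t3 |fb|9b|bd|bd|3d|a4|9b|4a|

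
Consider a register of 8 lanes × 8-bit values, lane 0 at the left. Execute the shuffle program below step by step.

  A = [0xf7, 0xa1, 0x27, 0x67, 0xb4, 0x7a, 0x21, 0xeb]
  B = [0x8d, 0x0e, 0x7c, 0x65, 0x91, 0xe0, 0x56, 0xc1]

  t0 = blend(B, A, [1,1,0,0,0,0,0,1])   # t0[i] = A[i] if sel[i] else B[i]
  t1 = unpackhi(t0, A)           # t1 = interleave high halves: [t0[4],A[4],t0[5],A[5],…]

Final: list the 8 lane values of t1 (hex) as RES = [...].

RES = [ 0x91  0xb4  0xe0  0x7a  0x56  0x21  0xeb  0xeb ]

→ t0 |f7|a1|7c|65|91|e0|56|eb|
→ t1 |91|b4|e0|7a|56|21|eb|eb|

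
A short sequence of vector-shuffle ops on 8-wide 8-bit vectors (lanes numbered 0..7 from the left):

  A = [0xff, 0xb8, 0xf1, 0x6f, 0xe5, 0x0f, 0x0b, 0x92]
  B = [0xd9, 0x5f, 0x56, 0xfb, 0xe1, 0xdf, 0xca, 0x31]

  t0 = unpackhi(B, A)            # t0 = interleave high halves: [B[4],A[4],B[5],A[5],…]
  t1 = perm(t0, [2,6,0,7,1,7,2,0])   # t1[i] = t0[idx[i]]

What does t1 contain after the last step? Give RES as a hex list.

RES = [0xdf, 0x31, 0xe1, 0x92, 0xe5, 0x92, 0xdf, 0xe1]

  t0: e1 e5 df 0f ca 0b 31 92
  t1: df 31 e1 92 e5 92 df e1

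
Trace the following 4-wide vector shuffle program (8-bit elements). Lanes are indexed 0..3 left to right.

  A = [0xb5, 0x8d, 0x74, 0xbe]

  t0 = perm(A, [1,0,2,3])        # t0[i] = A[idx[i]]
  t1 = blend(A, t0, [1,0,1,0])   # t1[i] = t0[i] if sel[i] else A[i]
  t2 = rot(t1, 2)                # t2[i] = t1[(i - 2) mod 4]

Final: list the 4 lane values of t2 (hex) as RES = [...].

  t0: 8d b5 74 be
  t1: 8d 8d 74 be
  t2: 74 be 8d 8d

RES = [0x74, 0xbe, 0x8d, 0x8d]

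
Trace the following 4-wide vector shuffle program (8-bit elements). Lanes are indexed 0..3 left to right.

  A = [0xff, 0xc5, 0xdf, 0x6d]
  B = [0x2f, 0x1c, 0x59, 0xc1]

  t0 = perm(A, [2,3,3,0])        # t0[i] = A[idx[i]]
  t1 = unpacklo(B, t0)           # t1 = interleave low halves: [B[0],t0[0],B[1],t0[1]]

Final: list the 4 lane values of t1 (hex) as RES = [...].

RES = [0x2f, 0xdf, 0x1c, 0x6d]

t0 = [0xdf, 0x6d, 0x6d, 0xff]
t1 = [0x2f, 0xdf, 0x1c, 0x6d]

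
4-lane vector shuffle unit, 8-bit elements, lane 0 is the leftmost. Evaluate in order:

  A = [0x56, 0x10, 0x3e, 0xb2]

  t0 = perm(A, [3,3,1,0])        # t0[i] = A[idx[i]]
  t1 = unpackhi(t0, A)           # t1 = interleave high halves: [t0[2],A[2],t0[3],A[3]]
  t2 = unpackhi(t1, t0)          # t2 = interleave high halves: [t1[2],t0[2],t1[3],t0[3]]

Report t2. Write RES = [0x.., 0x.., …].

RES = [0x56, 0x10, 0xb2, 0x56]

  t0: b2 b2 10 56
  t1: 10 3e 56 b2
  t2: 56 10 b2 56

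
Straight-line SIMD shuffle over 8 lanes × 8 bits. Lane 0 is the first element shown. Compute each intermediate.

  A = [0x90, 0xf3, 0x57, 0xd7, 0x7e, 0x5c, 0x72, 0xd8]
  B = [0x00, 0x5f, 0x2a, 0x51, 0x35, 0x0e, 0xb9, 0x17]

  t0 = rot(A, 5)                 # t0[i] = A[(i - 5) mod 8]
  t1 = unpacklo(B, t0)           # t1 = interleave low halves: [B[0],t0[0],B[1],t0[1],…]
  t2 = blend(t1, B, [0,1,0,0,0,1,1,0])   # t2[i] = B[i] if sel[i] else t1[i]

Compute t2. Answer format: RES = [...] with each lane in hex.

RES = [ 0x00  0x5f  0x5f  0x7e  0x2a  0x0e  0xb9  0x72 ]

→ t0 |d7|7e|5c|72|d8|90|f3|57|
→ t1 |00|d7|5f|7e|2a|5c|51|72|
→ t2 |00|5f|5f|7e|2a|0e|b9|72|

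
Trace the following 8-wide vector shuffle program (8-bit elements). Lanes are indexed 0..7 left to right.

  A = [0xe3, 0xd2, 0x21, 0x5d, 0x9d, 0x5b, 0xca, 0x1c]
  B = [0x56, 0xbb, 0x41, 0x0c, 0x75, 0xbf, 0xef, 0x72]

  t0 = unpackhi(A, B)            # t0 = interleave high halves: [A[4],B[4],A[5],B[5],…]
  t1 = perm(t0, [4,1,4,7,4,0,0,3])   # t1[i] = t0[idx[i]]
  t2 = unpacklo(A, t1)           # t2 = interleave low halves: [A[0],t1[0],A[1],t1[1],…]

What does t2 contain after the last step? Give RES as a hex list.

  t0: 9d 75 5b bf ca ef 1c 72
  t1: ca 75 ca 72 ca 9d 9d bf
  t2: e3 ca d2 75 21 ca 5d 72

RES = [0xe3, 0xca, 0xd2, 0x75, 0x21, 0xca, 0x5d, 0x72]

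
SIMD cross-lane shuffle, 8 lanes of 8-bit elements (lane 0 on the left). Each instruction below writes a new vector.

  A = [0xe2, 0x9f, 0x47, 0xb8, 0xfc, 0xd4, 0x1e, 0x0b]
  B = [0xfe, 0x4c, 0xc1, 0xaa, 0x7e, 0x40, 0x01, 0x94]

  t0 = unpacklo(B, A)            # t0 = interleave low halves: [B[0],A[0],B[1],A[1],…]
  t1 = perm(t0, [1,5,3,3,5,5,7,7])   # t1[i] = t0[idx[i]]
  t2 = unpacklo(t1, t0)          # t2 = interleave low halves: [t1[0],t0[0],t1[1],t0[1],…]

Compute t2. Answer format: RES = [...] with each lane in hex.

RES = [0xe2, 0xfe, 0x47, 0xe2, 0x9f, 0x4c, 0x9f, 0x9f]

t0 = [0xfe, 0xe2, 0x4c, 0x9f, 0xc1, 0x47, 0xaa, 0xb8]
t1 = [0xe2, 0x47, 0x9f, 0x9f, 0x47, 0x47, 0xb8, 0xb8]
t2 = [0xe2, 0xfe, 0x47, 0xe2, 0x9f, 0x4c, 0x9f, 0x9f]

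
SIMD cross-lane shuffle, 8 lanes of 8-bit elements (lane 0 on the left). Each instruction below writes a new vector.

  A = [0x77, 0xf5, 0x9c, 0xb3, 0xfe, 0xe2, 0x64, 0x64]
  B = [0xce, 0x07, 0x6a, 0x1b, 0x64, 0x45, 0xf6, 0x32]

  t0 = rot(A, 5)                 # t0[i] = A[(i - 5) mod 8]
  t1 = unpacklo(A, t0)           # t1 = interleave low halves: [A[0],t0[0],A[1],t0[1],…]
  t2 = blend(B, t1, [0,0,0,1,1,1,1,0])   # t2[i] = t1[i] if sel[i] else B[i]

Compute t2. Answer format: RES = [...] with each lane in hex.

  t0: b3 fe e2 64 64 77 f5 9c
  t1: 77 b3 f5 fe 9c e2 b3 64
  t2: ce 07 6a fe 9c e2 b3 32

RES = [ 0xce  0x07  0x6a  0xfe  0x9c  0xe2  0xb3  0x32 ]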